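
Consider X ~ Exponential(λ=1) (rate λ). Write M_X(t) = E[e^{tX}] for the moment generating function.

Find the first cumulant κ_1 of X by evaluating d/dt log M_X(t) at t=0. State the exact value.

M_X(t) = 1/(1 - t)
K_X(t) = log M_X(t) = -log(1 - t)
dK/dt = -1/(t - 1)

κ_1 = dK/dt |_{t=0} = 1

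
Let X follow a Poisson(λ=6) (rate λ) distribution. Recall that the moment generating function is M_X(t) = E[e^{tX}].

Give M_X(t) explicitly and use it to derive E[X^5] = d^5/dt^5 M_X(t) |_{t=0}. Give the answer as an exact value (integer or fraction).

E[X^5] = D^5[M](0) = 26682

M_X(t) = e^(6*e^(t) - 6)
D^5[M](t) = (7776*e^(5*t)*e^(6*e^(t)) + 12960*e^(4*t)*e^(6*e^(t)) + 5400*e^(3*t)*e^(6*e^(t)) + 540*e^(2*t)*e^(6*e^(t)) + 6*e^(t)*e^(6*e^(t)))*e^(-6)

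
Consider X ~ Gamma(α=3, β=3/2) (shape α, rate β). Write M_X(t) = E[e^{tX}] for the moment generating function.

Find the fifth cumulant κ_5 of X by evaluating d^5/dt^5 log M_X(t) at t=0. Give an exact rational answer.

κ_5 = D^5[K](0) = 256/27

M_X(t) = 27/(8*(3/2 - t)^3)
K_X(t) = log M_X(t) = -3*log(3/2 - t) - 3*log(2) + 3*log(3)
D^5[K](t) = -2304/(32*t^5 - 240*t^4 + 720*t^3 - 1080*t^2 + 810*t - 243)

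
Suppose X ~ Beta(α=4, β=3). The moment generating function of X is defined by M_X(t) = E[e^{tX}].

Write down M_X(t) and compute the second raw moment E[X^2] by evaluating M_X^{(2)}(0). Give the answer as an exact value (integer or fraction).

M_X(t) = ₁F₁(4; 7; t)
dM/dt = 4*₁F₁(5; 8; t)/7
d^2M/dt^2 = 5*₁F₁(6; 9; t)/14

E[X^2] = d^2M/dt^2 |_{t=0} = 5/14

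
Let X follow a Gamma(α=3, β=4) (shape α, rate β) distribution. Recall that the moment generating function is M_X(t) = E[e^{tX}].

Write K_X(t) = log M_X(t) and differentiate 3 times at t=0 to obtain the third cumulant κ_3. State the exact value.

M_X(t) = 64/(4 - t)^3
K_X(t) = log M_X(t) = -3*log(4 - t) + 6*log(2)
K′(t) = -3/(t - 4)
K′′(t) = 3/(t^2 - 8*t + 16)
K′′′(t) = -6/(t^3 - 12*t^2 + 48*t - 64)

κ_3 = K′′′(0) = 3/32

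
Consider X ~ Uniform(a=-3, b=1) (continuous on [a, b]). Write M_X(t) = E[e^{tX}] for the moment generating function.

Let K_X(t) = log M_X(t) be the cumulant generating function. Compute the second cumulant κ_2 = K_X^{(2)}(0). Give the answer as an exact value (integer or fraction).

M_X(t) = (e^(t) - e^(-3*t))/(4*t)
K_X(t) = log M_X(t) = -log(t) + log(e^(t) - e^(-3*t)) - 2*log(2)
D^2[K](t) = (-16*t^2*e^(4*t) + e^(8*t) - 2*e^(4*t) + 1)/(t^2*e^(8*t) - 2*t^2*e^(4*t) + t^2)

κ_2 = D^2[K](0) = 4/3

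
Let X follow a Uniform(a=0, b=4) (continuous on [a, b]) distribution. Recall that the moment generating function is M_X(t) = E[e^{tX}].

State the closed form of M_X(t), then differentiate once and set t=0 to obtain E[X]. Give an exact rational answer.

M_X(t) = (e^(4*t) - 1)/(4*t)
dM/dt = (4*t*e^(4*t) - e^(4*t) + 1)/(4*t^2)

E[X] = dM/dt |_{t=0} = 2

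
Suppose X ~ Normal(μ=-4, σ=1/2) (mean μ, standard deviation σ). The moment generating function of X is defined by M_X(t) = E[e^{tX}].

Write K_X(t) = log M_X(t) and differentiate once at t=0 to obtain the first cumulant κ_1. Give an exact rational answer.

κ_1 = D[K](0) = -4

M_X(t) = e^(t^2/8 - 4*t)
K_X(t) = log M_X(t) = t^2/8 - 4*t
D[K](t) = t/4 - 4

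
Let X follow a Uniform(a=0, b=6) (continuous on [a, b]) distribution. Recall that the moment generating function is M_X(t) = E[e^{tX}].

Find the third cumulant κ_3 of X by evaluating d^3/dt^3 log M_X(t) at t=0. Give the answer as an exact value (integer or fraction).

M_X(t) = (e^(6*t) - 1)/(6*t)
K_X(t) = log M_X(t) = -log(t) + log(e^(6*t) - 1) - log(6)
K′(t) = (6*t*e^(6*t) - e^(6*t) + 1)/(t*e^(6*t) - t)
K′′(t) = (-36*t^2*e^(6*t) + e^(12*t) - 2*e^(6*t) + 1)/(t^2*e^(12*t) - 2*t^2*e^(6*t) + t^2)
K′′′(t) = (216*t^3*e^(12*t) + 216*t^3*e^(6*t) - 2*e^(18*t) + 6*e^(12*t) - 6*e^(6*t) + 2)/(t^3*e^(18*t) - 3*t^3*e^(12*t) + 3*t^3*e^(6*t) - t^3)

κ_3 = K′′′(0) = 0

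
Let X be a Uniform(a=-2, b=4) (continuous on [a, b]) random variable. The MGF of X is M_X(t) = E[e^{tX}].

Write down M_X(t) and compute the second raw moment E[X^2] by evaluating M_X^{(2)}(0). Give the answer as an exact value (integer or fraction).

E[X^2] = d^2M/dt^2 |_{t=0} = 4

M_X(t) = (e^(4*t) - e^(-2*t))/(6*t)
dM/dt = (4*t*e^(6*t) + 2*t - e^(6*t) + 1)*e^(-2*t)/(6*t^2)
d^2M/dt^2 = (8*t^2*e^(6*t) - 2*t^2 - 4*t*e^(6*t) - 2*t + e^(6*t) - 1)*e^(-2*t)/(3*t^3)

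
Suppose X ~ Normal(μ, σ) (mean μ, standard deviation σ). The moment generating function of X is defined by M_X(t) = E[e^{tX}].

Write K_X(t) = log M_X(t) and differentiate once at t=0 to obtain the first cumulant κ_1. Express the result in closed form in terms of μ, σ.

M_X(t) = e^(μ*t + σ^2*t^2/2)
K_X(t) = log M_X(t) = μ*t + σ^2*t^2/2
K′(t) = μ + σ^2*t

κ_1 = K′(0) = μ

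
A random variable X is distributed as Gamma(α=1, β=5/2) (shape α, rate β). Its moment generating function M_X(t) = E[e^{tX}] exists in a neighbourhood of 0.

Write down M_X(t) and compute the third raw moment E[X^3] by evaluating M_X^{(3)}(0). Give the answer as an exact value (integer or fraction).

M_X(t) = 5/(2*(5/2 - t))
M^(3)(t) = 240/(16*t^4 - 160*t^3 + 600*t^2 - 1000*t + 625)

E[X^3] = M^(3)(0) = 48/125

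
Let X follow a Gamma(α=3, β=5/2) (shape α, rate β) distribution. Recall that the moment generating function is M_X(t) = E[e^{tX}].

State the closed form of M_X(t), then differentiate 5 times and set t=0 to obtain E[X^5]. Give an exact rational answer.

E[X^5] = D^5[M](0) = 16128/625

M_X(t) = 125/(8*(5/2 - t)^3)
D^5[M](t) = 10080000/(256*t^8 - 5120*t^7 + 44800*t^6 - 224000*t^5 + 700000*t^4 - 1400000*t^3 + 1750000*t^2 - 1250000*t + 390625)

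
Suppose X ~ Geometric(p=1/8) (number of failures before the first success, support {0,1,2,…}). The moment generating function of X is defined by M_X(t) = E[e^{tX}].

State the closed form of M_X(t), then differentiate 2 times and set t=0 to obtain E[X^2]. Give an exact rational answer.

M_X(t) = 1/(8*(1 - 7*e^(t)/8))
D^2[M](t) = (-49*e^(2*t) - 56*e^(t))/(343*e^(3*t) - 1176*e^(2*t) + 1344*e^(t) - 512)

E[X^2] = D^2[M](0) = 105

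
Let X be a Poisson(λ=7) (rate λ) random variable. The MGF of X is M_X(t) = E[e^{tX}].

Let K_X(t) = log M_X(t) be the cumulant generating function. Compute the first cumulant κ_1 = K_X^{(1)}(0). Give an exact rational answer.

κ_1 = D[K](0) = 7

M_X(t) = e^(7*e^(t) - 7)
K_X(t) = log M_X(t) = 7*e^(t) - 7
D[K](t) = 7*e^(t)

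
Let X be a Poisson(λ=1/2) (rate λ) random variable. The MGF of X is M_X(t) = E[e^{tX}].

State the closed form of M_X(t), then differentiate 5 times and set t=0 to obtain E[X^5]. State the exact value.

M_X(t) = e^(e^(t)/2 - 1/2)
M′(t) = e^(-1/2)*e^(t)*e^(e^(t)/2)/2
M′′(t) = (e^(2*t)*e^(e^(t)/2) + 2*e^(t)*e^(e^(t)/2))*e^(-1/2)/4
M′′′(t) = (e^(3*t)*e^(e^(t)/2) + 6*e^(2*t)*e^(e^(t)/2) + 4*e^(t)*e^(e^(t)/2))*e^(-1/2)/8
M′′′′(t) = (e^(4*t)*e^(e^(t)/2) + 12*e^(3*t)*e^(e^(t)/2) + 28*e^(2*t)*e^(e^(t)/2) + 8*e^(t)*e^(e^(t)/2))*e^(-1/2)/16
M′′′′′(t) = (e^(5*t)*e^(e^(t)/2) + 20*e^(4*t)*e^(e^(t)/2) + 100*e^(3*t)*e^(e^(t)/2) + 120*e^(2*t)*e^(e^(t)/2) + 16*e^(t)*e^(e^(t)/2))*e^(-1/2)/32

E[X^5] = M′′′′′(0) = 257/32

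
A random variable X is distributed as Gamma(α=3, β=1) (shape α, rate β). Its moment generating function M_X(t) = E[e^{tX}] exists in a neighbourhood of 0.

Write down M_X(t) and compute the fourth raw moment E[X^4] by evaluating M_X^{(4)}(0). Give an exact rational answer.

E[X^4] = M′′′′(0) = 360

M_X(t) = (1 - t)^(-3)
M′(t) = 3/(t^4 - 4*t^3 + 6*t^2 - 4*t + 1)
M′′(t) = -12/(t^5 - 5*t^4 + 10*t^3 - 10*t^2 + 5*t - 1)
M′′′(t) = 60/(t^6 - 6*t^5 + 15*t^4 - 20*t^3 + 15*t^2 - 6*t + 1)
M′′′′(t) = -360/(t^7 - 7*t^6 + 21*t^5 - 35*t^4 + 35*t^3 - 21*t^2 + 7*t - 1)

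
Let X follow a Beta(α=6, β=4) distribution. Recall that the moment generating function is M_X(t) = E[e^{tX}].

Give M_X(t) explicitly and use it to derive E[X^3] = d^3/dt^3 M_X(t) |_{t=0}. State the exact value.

M_X(t) = ₁F₁(6; 10; t)
dM/dt = 3*₁F₁(7; 11; t)/5
d^2M/dt^2 = 21*₁F₁(8; 12; t)/55
d^3M/dt^3 = 14*₁F₁(9; 13; t)/55

E[X^3] = d^3M/dt^3 |_{t=0} = 14/55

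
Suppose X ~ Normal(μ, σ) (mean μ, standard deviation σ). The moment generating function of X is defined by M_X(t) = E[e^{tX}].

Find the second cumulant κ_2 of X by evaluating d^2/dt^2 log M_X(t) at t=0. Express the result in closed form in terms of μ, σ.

M_X(t) = e^(μ*t + σ^2*t^2/2)
K_X(t) = log M_X(t) = μ*t + σ^2*t^2/2
dK/dt = μ + σ^2*t
d^2K/dt^2 = σ^2

κ_2 = d^2K/dt^2 |_{t=0} = σ^2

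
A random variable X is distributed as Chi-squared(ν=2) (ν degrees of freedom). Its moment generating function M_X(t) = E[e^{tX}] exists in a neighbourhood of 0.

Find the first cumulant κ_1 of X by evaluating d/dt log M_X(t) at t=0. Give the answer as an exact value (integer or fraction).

M_X(t) = 1/(1 - 2*t)
K_X(t) = log M_X(t) = -log(1 - 2*t)
K^(1)(t) = -2/(2*t - 1)

κ_1 = K^(1)(0) = 2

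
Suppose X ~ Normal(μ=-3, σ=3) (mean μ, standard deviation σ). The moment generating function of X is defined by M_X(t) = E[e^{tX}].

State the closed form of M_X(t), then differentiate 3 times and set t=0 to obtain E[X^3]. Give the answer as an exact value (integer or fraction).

M_X(t) = e^(9*t^2/2 - 3*t)
D^3[M](t) = (729*t^3*e^(9*t^2/2) - 729*t^2*e^(9*t^2/2) + 486*t*e^(9*t^2/2) - 108*e^(9*t^2/2))*e^(-3*t)

E[X^3] = D^3[M](0) = -108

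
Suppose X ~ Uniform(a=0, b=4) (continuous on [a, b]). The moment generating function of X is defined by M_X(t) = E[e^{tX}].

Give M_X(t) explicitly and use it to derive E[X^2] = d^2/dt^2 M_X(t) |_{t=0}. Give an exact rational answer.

M_X(t) = (e^(4*t) - 1)/(4*t)
M′(t) = (4*t*e^(4*t) - e^(4*t) + 1)/(4*t^2)
M′′(t) = (8*t^2*e^(4*t) - 4*t*e^(4*t) + e^(4*t) - 1)/(2*t^3)

E[X^2] = M′′(0) = 16/3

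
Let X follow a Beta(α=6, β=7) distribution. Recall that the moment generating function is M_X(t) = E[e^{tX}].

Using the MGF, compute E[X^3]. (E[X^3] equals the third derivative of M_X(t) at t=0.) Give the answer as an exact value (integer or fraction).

E[X^3] = M^(3)(0) = 8/65

M_X(t) = ₁F₁(6; 13; t)
M^(3)(t) = 8*₁F₁(9; 16; t)/65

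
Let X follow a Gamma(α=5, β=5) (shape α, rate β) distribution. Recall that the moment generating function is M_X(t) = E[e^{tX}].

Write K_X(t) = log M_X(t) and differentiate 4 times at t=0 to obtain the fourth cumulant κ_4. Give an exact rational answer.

κ_4 = K^(4)(0) = 6/125

M_X(t) = 3125/(5 - t)^5
K_X(t) = log M_X(t) = -5*log(5 - t) + 5*log(5)
K^(4)(t) = 30/(t^4 - 20*t^3 + 150*t^2 - 500*t + 625)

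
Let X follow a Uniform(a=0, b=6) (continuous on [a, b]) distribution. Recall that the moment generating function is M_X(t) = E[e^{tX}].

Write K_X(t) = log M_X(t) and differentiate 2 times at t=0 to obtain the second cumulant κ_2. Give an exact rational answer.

κ_2 = D^2[K](0) = 3

M_X(t) = (e^(6*t) - 1)/(6*t)
K_X(t) = log M_X(t) = -log(t) + log(e^(6*t) - 1) - log(6)
D^2[K](t) = (-36*t^2*e^(6*t) + e^(12*t) - 2*e^(6*t) + 1)/(t^2*e^(12*t) - 2*t^2*e^(6*t) + t^2)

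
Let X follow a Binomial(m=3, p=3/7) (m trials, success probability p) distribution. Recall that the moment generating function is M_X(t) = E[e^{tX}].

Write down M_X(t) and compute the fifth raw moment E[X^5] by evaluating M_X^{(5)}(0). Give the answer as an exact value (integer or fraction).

E[X^5] = D^5[M](0) = 10161/343

M_X(t) = (3*e^(t)/7 + 4/7)^3
D^5[M](t) = 6561*e^(3*t)/343 + 3456*e^(2*t)/343 + 144*e^(t)/343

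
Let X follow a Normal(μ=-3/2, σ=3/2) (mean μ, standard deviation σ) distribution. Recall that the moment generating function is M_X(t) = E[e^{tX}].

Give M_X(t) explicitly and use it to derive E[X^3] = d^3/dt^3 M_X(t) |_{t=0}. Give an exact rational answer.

E[X^3] = D^3[M](0) = -27/2

M_X(t) = e^(9*t^2/8 - 3*t/2)
D^3[M](t) = (729*t^3*e^(9*t^2/8) - 1458*t^2*e^(9*t^2/8) + 1944*t*e^(9*t^2/8) - 864*e^(9*t^2/8))*e^(-3*t/2)/64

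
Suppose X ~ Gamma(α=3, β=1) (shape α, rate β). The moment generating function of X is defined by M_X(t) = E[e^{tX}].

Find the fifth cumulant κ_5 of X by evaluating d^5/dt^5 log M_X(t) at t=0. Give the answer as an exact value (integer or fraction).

M_X(t) = (1 - t)^(-3)
K_X(t) = log M_X(t) = -3*log(1 - t)
dK/dt = -3/(t - 1)
d^2K/dt^2 = 3/(t^2 - 2*t + 1)
d^3K/dt^3 = -6/(t^3 - 3*t^2 + 3*t - 1)
d^4K/dt^4 = 18/(t^4 - 4*t^3 + 6*t^2 - 4*t + 1)
d^5K/dt^5 = -72/(t^5 - 5*t^4 + 10*t^3 - 10*t^2 + 5*t - 1)

κ_5 = d^5K/dt^5 |_{t=0} = 72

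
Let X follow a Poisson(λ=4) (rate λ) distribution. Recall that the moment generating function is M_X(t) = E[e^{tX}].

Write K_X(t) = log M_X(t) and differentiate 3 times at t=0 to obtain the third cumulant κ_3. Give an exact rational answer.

M_X(t) = e^(4*e^(t) - 4)
K_X(t) = log M_X(t) = 4*e^(t) - 4
dK/dt = 4*e^(t)
d^2K/dt^2 = 4*e^(t)
d^3K/dt^3 = 4*e^(t)

κ_3 = d^3K/dt^3 |_{t=0} = 4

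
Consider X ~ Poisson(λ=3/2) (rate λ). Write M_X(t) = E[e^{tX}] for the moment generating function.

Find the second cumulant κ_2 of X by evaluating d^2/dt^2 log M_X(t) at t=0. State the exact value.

M_X(t) = e^(3*e^(t)/2 - 3/2)
K_X(t) = log M_X(t) = 3*e^(t)/2 - 3/2
D^2[K](t) = 3*e^(t)/2

κ_2 = D^2[K](0) = 3/2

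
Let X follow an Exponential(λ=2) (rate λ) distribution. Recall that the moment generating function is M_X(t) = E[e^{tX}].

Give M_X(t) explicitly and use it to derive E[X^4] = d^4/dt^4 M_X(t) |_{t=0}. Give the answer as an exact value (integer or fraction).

M_X(t) = 2/(2 - t)
D^4[M](t) = -48/(t^5 - 10*t^4 + 40*t^3 - 80*t^2 + 80*t - 32)

E[X^4] = D^4[M](0) = 3/2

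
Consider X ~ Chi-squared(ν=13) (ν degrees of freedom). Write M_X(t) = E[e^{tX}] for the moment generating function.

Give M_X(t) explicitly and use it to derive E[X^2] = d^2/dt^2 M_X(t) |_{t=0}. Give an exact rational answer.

M_X(t) = (1 - 2*t)^(-13/2)
dM/dt = -13/(128*t^7*√(1 - 2*t) - 448*t^6*√(1 - 2*t) + 672*t^5*√(1 - 2*t) - 560*t^4*√(1 - 2*t) + 280*t^3*√(1 - 2*t) - 84*t^2*√(1 - 2*t) + 14*t*√(1 - 2*t) - √(1 - 2*t))

E[X^2] = d^2M/dt^2 |_{t=0} = 195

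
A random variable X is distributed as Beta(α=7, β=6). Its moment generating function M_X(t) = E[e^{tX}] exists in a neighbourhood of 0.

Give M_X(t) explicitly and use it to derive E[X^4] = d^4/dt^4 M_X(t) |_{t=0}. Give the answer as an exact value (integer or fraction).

E[X^4] = M^(4)(0) = 3/26

M_X(t) = ₁F₁(7; 13; t)
M^(4)(t) = 3*₁F₁(11; 17; t)/26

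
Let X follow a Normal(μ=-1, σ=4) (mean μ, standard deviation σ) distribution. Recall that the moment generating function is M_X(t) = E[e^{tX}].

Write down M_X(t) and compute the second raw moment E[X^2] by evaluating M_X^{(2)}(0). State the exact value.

E[X^2] = M′′(0) = 17

M_X(t) = e^(8*t^2 - t)
M′(t) = 16*t*e^(-t)*e^(8*t^2) - e^(-t)*e^(8*t^2)
M′′(t) = (256*t^2*e^(8*t^2) - 32*t*e^(8*t^2) + 17*e^(8*t^2))*e^(-t)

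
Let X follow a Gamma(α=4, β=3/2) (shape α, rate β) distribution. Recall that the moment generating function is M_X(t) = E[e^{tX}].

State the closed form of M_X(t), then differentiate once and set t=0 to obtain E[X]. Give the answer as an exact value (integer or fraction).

M_X(t) = 81/(16*(3/2 - t)^4)
M^(1)(t) = -648/(32*t^5 - 240*t^4 + 720*t^3 - 1080*t^2 + 810*t - 243)

E[X] = M^(1)(0) = 8/3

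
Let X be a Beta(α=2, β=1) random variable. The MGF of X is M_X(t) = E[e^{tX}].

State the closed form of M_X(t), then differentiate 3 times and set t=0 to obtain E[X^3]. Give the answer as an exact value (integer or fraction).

E[X^3] = M′′′(0) = 2/5

M_X(t) = ₁F₁(2; 3; t)
M′(t) = 2*₁F₁(3; 4; t)/3
M′′(t) = ₁F₁(4; 5; t)/2
M′′′(t) = 2*₁F₁(5; 6; t)/5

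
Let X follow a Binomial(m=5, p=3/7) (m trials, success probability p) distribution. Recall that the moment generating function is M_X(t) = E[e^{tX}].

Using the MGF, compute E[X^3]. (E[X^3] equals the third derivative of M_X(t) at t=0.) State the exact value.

M_X(t) = (3*e^(t)/7 + 4/7)^5
M′(t) = 1215*e^(5*t)/16807 + 6480*e^(4*t)/16807 + 12960*e^(3*t)/16807 + 11520*e^(2*t)/16807 + 3840*e^(t)/16807
M′′(t) = 6075*e^(5*t)/16807 + 25920*e^(4*t)/16807 + 38880*e^(3*t)/16807 + 23040*e^(2*t)/16807 + 3840*e^(t)/16807
M′′′(t) = 30375*e^(5*t)/16807 + 103680*e^(4*t)/16807 + 116640*e^(3*t)/16807 + 46080*e^(2*t)/16807 + 3840*e^(t)/16807

E[X^3] = M′′′(0) = 6135/343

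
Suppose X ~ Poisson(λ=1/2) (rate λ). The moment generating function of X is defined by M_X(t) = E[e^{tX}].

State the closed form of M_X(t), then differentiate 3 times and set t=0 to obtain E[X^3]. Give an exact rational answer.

E[X^3] = M^(3)(0) = 11/8

M_X(t) = e^(e^(t)/2 - 1/2)
M^(3)(t) = (e^(3*t)*e^(e^(t)/2) + 6*e^(2*t)*e^(e^(t)/2) + 4*e^(t)*e^(e^(t)/2))*e^(-1/2)/8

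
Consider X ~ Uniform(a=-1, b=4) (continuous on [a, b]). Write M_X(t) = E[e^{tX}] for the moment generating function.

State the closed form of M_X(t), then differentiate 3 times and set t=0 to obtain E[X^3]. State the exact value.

E[X^3] = M′′′(0) = 51/4

M_X(t) = (e^(4*t) - e^(-t))/(5*t)
M′(t) = (4*t*e^(5*t) + t - e^(5*t) + 1)*e^(-t)/(5*t^2)
M′′(t) = (16*t^2*e^(5*t) - t^2 - 8*t*e^(5*t) - 2*t + 2*e^(5*t) - 2)*e^(-t)/(5*t^3)
M′′′(t) = (64*t^3*e^(5*t) + t^3 - 48*t^2*e^(5*t) + 3*t^2 + 24*t*e^(5*t) + 6*t - 6*e^(5*t) + 6)*e^(-t)/(5*t^4)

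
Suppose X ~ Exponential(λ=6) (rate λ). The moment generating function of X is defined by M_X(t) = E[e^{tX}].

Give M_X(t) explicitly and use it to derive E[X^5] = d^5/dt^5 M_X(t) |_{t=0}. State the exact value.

M_X(t) = 6/(6 - t)
M′(t) = 6/(t^2 - 12*t + 36)
M′′(t) = -12/(t^3 - 18*t^2 + 108*t - 216)
M′′′(t) = 36/(t^4 - 24*t^3 + 216*t^2 - 864*t + 1296)
M′′′′(t) = -144/(t^5 - 30*t^4 + 360*t^3 - 2160*t^2 + 6480*t - 7776)
M′′′′′(t) = 720/(t^6 - 36*t^5 + 540*t^4 - 4320*t^3 + 19440*t^2 - 46656*t + 46656)

E[X^5] = M′′′′′(0) = 5/324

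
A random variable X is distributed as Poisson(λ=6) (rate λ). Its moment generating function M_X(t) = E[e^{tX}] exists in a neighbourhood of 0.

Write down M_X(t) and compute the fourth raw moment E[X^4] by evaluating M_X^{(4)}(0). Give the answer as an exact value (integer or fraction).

M_X(t) = e^(6*e^(t) - 6)
D^4[M](t) = (1296*e^(4*t)*e^(6*e^(t)) + 1296*e^(3*t)*e^(6*e^(t)) + 252*e^(2*t)*e^(6*e^(t)) + 6*e^(t)*e^(6*e^(t)))*e^(-6)

E[X^4] = D^4[M](0) = 2850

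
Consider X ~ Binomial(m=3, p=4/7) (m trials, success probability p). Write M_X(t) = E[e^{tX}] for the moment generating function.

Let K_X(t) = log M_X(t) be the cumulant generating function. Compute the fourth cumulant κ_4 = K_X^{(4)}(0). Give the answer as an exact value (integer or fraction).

M_X(t) = (4*e^(t)/7 + 3/7)^3
K_X(t) = log M_X(t) = 3*log(4*e^(t)/7 + 3/7)
K^(4)(t) = (576*e^(3*t) - 1728*e^(2*t) + 324*e^(t))/(256*e^(4*t) + 768*e^(3*t) + 864*e^(2*t) + 432*e^(t) + 81)

κ_4 = K^(4)(0) = -828/2401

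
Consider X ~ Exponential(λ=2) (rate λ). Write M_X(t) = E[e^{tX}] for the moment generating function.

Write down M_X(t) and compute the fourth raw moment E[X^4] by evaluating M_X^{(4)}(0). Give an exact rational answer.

M_X(t) = 2/(2 - t)
M^(4)(t) = -48/(t^5 - 10*t^4 + 40*t^3 - 80*t^2 + 80*t - 32)

E[X^4] = M^(4)(0) = 3/2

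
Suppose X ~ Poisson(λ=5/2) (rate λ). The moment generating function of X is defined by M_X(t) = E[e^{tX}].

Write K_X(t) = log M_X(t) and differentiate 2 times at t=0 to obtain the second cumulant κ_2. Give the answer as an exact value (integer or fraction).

κ_2 = K′′(0) = 5/2

M_X(t) = e^(5*e^(t)/2 - 5/2)
K_X(t) = log M_X(t) = 5*e^(t)/2 - 5/2
K′(t) = 5*e^(t)/2
K′′(t) = 5*e^(t)/2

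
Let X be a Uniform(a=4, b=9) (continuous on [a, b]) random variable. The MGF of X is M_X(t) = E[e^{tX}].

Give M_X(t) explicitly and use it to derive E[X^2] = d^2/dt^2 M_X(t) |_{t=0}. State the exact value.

M_X(t) = (e^(9*t) - e^(4*t))/(5*t)
M′(t) = (9*t*e^(9*t) - 4*t*e^(4*t) - e^(9*t) + e^(4*t))/(5*t^2)
M′′(t) = (81*t^2*e^(9*t) - 16*t^2*e^(4*t) - 18*t*e^(9*t) + 8*t*e^(4*t) + 2*e^(9*t) - 2*e^(4*t))/(5*t^3)

E[X^2] = M′′(0) = 133/3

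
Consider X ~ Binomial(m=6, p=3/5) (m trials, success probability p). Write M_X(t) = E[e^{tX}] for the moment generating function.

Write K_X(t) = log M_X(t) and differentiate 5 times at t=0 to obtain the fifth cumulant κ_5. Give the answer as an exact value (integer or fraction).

M_X(t) = (3*e^(t)/5 + 2/5)^6
K_X(t) = log M_X(t) = 6*log(3*e^(t)/5 + 2/5)
D^5[K](t) = (-972*e^(4*t) + 7128*e^(3*t) - 4752*e^(2*t) + 288*e^(t))/(243*e^(5*t) + 810*e^(4*t) + 1080*e^(3*t) + 720*e^(2*t) + 240*e^(t) + 32)

κ_5 = D^5[K](0) = 1692/3125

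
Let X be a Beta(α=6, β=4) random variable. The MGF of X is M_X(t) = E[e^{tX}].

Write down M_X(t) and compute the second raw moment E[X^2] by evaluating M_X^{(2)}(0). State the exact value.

M_X(t) = ₁F₁(6; 10; t)
M^(2)(t) = 21*₁F₁(8; 12; t)/55

E[X^2] = M^(2)(0) = 21/55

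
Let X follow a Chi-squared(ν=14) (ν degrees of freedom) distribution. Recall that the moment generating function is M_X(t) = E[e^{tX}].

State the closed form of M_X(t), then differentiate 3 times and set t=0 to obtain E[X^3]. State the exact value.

M_X(t) = (1 - 2*t)^(-7)
M^(3)(t) = 4032/(1024*t^10 - 5120*t^9 + 11520*t^8 - 15360*t^7 + 13440*t^6 - 8064*t^5 + 3360*t^4 - 960*t^3 + 180*t^2 - 20*t + 1)

E[X^3] = M^(3)(0) = 4032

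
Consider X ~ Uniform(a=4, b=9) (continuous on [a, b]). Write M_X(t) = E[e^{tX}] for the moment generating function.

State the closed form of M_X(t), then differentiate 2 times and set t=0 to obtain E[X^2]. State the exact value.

M_X(t) = (e^(9*t) - e^(4*t))/(5*t)
D^2[M](t) = (81*t^2*e^(9*t) - 16*t^2*e^(4*t) - 18*t*e^(9*t) + 8*t*e^(4*t) + 2*e^(9*t) - 2*e^(4*t))/(5*t^3)

E[X^2] = D^2[M](0) = 133/3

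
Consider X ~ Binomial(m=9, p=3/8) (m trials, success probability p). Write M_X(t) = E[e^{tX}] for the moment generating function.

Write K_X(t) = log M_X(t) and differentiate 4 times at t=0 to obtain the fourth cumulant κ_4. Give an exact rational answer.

κ_4 = d^4K/dt^4 |_{t=0} = -1755/2048

M_X(t) = (3*e^(t)/8 + 5/8)^9
K_X(t) = log M_X(t) = 9*log(3*e^(t)/8 + 5/8)
dK/dt = 27*e^(t)/(3*e^(t) + 5)
d^2K/dt^2 = 135*e^(t)/(9*e^(2*t) + 30*e^(t) + 25)
d^3K/dt^3 = (-405*e^(2*t) + 675*e^(t))/(27*e^(3*t) + 135*e^(2*t) + 225*e^(t) + 125)
d^4K/dt^4 = (1215*e^(3*t) - 8100*e^(2*t) + 3375*e^(t))/(81*e^(4*t) + 540*e^(3*t) + 1350*e^(2*t) + 1500*e^(t) + 625)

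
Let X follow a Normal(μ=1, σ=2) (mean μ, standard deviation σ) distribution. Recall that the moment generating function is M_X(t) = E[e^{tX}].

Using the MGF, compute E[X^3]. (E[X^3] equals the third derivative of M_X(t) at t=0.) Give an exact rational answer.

M_X(t) = e^(2*t^2 + t)
D^3[M](t) = 64*t^3*e^(t)*e^(2*t^2) + 48*t^2*e^(t)*e^(2*t^2) + 60*t*e^(t)*e^(2*t^2) + 13*e^(t)*e^(2*t^2)

E[X^3] = D^3[M](0) = 13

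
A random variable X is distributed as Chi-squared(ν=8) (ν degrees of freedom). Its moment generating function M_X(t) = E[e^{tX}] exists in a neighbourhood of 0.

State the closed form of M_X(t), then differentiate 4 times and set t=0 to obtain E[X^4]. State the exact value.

E[X^4] = d^4M/dt^4 |_{t=0} = 13440

M_X(t) = (1 - 2*t)^(-4)
dM/dt = -8/(32*t^5 - 80*t^4 + 80*t^3 - 40*t^2 + 10*t - 1)
d^2M/dt^2 = 80/(64*t^6 - 192*t^5 + 240*t^4 - 160*t^3 + 60*t^2 - 12*t + 1)
d^3M/dt^3 = -960/(128*t^7 - 448*t^6 + 672*t^5 - 560*t^4 + 280*t^3 - 84*t^2 + 14*t - 1)
d^4M/dt^4 = 13440/(256*t^8 - 1024*t^7 + 1792*t^6 - 1792*t^5 + 1120*t^4 - 448*t^3 + 112*t^2 - 16*t + 1)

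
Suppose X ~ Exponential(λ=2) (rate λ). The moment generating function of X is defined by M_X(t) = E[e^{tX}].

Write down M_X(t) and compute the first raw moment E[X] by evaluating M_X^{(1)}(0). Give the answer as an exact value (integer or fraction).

E[X] = M′(0) = 1/2

M_X(t) = 2/(2 - t)
M′(t) = 2/(t^2 - 4*t + 4)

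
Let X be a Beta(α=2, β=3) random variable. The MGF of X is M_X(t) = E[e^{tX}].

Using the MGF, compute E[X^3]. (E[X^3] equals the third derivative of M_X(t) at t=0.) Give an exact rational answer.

M_X(t) = ₁F₁(2; 5; t)
M^(3)(t) = 4*₁F₁(5; 8; t)/35

E[X^3] = M^(3)(0) = 4/35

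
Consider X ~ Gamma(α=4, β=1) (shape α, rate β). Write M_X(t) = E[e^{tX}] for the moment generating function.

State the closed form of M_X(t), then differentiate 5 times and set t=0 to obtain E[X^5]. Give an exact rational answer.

M_X(t) = (1 - t)^(-4)
M^(5)(t) = -6720/(t^9 - 9*t^8 + 36*t^7 - 84*t^6 + 126*t^5 - 126*t^4 + 84*t^3 - 36*t^2 + 9*t - 1)

E[X^5] = M^(5)(0) = 6720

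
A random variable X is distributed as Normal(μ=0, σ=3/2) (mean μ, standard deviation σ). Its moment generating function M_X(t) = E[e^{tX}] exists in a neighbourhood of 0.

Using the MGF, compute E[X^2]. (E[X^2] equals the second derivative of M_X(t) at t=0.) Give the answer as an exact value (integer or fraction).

E[X^2] = M′′(0) = 9/4

M_X(t) = e^(9*t^2/8)
M′(t) = 9*t*e^(9*t^2/8)/4
M′′(t) = 81*t^2*e^(9*t^2/8)/16 + 9*e^(9*t^2/8)/4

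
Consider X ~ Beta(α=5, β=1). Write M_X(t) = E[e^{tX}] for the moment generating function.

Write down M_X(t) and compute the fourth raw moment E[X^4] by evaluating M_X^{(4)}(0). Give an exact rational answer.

M_X(t) = ₁F₁(5; 6; t)
dM/dt = 5*₁F₁(6; 7; t)/6
d^2M/dt^2 = 5*₁F₁(7; 8; t)/7
d^3M/dt^3 = 5*₁F₁(8; 9; t)/8
d^4M/dt^4 = 5*₁F₁(9; 10; t)/9

E[X^4] = d^4M/dt^4 |_{t=0} = 5/9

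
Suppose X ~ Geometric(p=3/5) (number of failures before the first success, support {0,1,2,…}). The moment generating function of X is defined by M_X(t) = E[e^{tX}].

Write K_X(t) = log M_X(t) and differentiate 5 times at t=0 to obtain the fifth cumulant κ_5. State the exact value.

κ_5 = K^(5)(0) = 3010/81

M_X(t) = 3/(5*(1 - 2*e^(t)/5))
K_X(t) = log M_X(t) = -log(1 - 2*e^(t)/5) - log(5) + log(3)
K^(5)(t) = (-80*e^(4*t) - 2200*e^(3*t) - 5500*e^(2*t) - 1250*e^(t))/(32*e^(5*t) - 400*e^(4*t) + 2000*e^(3*t) - 5000*e^(2*t) + 6250*e^(t) - 3125)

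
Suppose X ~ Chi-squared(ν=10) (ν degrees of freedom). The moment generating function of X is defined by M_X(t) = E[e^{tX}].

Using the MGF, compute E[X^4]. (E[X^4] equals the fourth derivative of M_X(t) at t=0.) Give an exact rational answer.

E[X^4] = M′′′′(0) = 26880

M_X(t) = (1 - 2*t)^(-5)
M′(t) = 10/(64*t^6 - 192*t^5 + 240*t^4 - 160*t^3 + 60*t^2 - 12*t + 1)
M′′(t) = -120/(128*t^7 - 448*t^6 + 672*t^5 - 560*t^4 + 280*t^3 - 84*t^2 + 14*t - 1)
M′′′(t) = 1680/(256*t^8 - 1024*t^7 + 1792*t^6 - 1792*t^5 + 1120*t^4 - 448*t^3 + 112*t^2 - 16*t + 1)
M′′′′(t) = -26880/(512*t^9 - 2304*t^8 + 4608*t^7 - 5376*t^6 + 4032*t^5 - 2016*t^4 + 672*t^3 - 144*t^2 + 18*t - 1)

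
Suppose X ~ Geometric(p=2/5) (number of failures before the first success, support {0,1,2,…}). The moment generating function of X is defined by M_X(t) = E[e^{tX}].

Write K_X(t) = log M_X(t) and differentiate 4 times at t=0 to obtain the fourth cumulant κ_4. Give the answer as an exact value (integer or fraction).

M_X(t) = 2/(5*(1 - 3*e^(t)/5))
K_X(t) = log M_X(t) = -log(1 - 3*e^(t)/5) - log(5) + log(2)
D^4[K](t) = (135*e^(3*t) + 900*e^(2*t) + 375*e^(t))/(81*e^(4*t) - 540*e^(3*t) + 1350*e^(2*t) - 1500*e^(t) + 625)

κ_4 = D^4[K](0) = 705/8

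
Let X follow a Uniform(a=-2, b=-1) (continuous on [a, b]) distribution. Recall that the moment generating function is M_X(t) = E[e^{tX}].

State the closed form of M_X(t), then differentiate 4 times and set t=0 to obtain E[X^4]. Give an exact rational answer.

E[X^4] = M′′′′(0) = 31/5

M_X(t) = (e^(-t) - e^(-2*t))/t
M′(t) = (-t*e^(t) + 2*t - e^(t) + 1)*e^(-2*t)/t^2
M′′(t) = (t^2*e^(t) - 4*t^2 + 2*t*e^(t) - 4*t + 2*e^(t) - 2)*e^(-2*t)/t^3
M′′′(t) = (-t^3*e^(t) + 8*t^3 - 3*t^2*e^(t) + 12*t^2 - 6*t*e^(t) + 12*t - 6*e^(t) + 6)*e^(-2*t)/t^4
M′′′′(t) = (t^4*e^(t) - 16*t^4 + 4*t^3*e^(t) - 32*t^3 + 12*t^2*e^(t) - 48*t^2 + 24*t*e^(t) - 48*t + 24*e^(t) - 24)*e^(-2*t)/t^5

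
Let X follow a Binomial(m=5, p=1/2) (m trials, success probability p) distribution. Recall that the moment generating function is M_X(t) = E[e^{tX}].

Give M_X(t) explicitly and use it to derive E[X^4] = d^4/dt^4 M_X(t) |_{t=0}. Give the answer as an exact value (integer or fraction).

M_X(t) = (e^(t)/2 + 1/2)^5
D^4[M](t) = 625*e^(5*t)/32 + 40*e^(4*t) + 405*e^(3*t)/16 + 5*e^(2*t) + 5*e^(t)/32

E[X^4] = D^4[M](0) = 90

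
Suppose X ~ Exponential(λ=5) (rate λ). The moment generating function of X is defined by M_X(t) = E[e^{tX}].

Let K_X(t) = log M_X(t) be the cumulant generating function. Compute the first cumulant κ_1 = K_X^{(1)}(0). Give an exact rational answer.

κ_1 = K′(0) = 1/5

M_X(t) = 5/(5 - t)
K_X(t) = log M_X(t) = -log(5 - t) + log(5)
K′(t) = -1/(t - 5)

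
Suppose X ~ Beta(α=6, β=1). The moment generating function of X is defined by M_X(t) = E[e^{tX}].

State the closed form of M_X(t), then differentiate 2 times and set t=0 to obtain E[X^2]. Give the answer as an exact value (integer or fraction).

M_X(t) = ₁F₁(6; 7; t)
dM/dt = 6*₁F₁(7; 8; t)/7
d^2M/dt^2 = 3*₁F₁(8; 9; t)/4

E[X^2] = d^2M/dt^2 |_{t=0} = 3/4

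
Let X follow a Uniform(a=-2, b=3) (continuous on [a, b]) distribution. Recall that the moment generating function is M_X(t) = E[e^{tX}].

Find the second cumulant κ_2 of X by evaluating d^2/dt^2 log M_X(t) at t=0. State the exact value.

M_X(t) = (e^(3*t) - e^(-2*t))/(5*t)
K_X(t) = log M_X(t) = -log(t) + log(e^(3*t) - e^(-2*t)) - log(5)
K^(2)(t) = (-25*t^2*e^(5*t) + e^(10*t) - 2*e^(5*t) + 1)/(t^2*e^(10*t) - 2*t^2*e^(5*t) + t^2)

κ_2 = K^(2)(0) = 25/12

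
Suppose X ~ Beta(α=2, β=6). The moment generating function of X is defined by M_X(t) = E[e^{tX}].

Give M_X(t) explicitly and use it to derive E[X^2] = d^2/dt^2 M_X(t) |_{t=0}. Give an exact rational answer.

M_X(t) = ₁F₁(2; 8; t)
dM/dt = ₁F₁(3; 9; t)/4
d^2M/dt^2 = ₁F₁(4; 10; t)/12

E[X^2] = d^2M/dt^2 |_{t=0} = 1/12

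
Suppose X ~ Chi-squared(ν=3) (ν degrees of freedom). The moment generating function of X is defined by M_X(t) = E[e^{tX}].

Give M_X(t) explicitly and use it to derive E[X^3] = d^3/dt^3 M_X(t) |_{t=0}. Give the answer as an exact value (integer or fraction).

E[X^3] = M′′′(0) = 105

M_X(t) = (1 - 2*t)^(-3/2)
M′(t) = 3/(4*t^2*√(1 - 2*t) - 4*t*√(1 - 2*t) + √(1 - 2*t))
M′′(t) = -15/(8*t^3*√(1 - 2*t) - 12*t^2*√(1 - 2*t) + 6*t*√(1 - 2*t) - √(1 - 2*t))
M′′′(t) = 105/(16*t^4*√(1 - 2*t) - 32*t^3*√(1 - 2*t) + 24*t^2*√(1 - 2*t) - 8*t*√(1 - 2*t) + √(1 - 2*t))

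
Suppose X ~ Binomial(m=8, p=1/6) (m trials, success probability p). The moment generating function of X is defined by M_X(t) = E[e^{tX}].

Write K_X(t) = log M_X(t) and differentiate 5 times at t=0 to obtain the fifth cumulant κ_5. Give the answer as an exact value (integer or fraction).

M_X(t) = (e^(t)/6 + 5/6)^8
K_X(t) = log M_X(t) = 8*log(e^(t)/6 + 5/6)
D^5[K](t) = (-40*e^(4*t) + 2200*e^(3*t) - 11000*e^(2*t) + 5000*e^(t))/(e^(5*t) + 25*e^(4*t) + 250*e^(3*t) + 1250*e^(2*t) + 3125*e^(t) + 3125)

κ_5 = D^5[K](0) = -40/81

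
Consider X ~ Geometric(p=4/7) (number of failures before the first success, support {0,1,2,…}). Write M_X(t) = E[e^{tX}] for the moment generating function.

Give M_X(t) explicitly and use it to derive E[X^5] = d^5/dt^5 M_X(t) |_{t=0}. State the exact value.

E[X^5] = M^(5)(0) = 23721/128

M_X(t) = 4/(7*(1 - 3*e^(t)/7))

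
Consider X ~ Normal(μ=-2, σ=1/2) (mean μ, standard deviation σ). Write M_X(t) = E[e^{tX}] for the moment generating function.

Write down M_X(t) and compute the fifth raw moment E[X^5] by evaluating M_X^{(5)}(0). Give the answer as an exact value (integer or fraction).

M_X(t) = e^(t^2/8 - 2*t)
D^5[M](t) = (t^5*e^(t^2/8) - 40*t^4*e^(t^2/8) + 680*t^3*e^(t^2/8) - 6080*t^2*e^(t^2/8) + 28400*t*e^(t^2/8) - 55168*e^(t^2/8))*e^(-2*t)/1024

E[X^5] = D^5[M](0) = -431/8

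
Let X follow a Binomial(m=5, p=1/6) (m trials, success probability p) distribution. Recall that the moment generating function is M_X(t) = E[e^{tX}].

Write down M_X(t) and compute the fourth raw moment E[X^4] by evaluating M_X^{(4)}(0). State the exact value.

M_X(t) = (e^(t)/6 + 5/6)^5
M^(4)(t) = 625*e^(5*t)/7776 + 200*e^(4*t)/243 + 125*e^(3*t)/48 + 625*e^(2*t)/243 + 3125*e^(t)/7776

E[X^4] = M^(4)(0) = 175/27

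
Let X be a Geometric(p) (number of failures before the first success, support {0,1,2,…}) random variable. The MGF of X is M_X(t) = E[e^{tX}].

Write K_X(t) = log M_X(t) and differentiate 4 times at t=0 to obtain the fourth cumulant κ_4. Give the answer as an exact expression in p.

M_X(t) = p/(-(1 - p)*e^(t) + 1)
K_X(t) = log M_X(t) = log(p) - log(-(1 - p)*e^(t) + 1)
K′(t) = (-p*e^(t) + e^(t))/(p*e^(t) - e^(t) + 1)
K′′(t) = (-p*e^(t) + e^(t))/(p^2*e^(2*t) - 2*p*e^(2*t) + 2*p*e^(t) + e^(2*t) - 2*e^(t) + 1)

κ_4 = K′′′′(0) = (-p^3 + 7*p^2 - 12*p + 6)/p^4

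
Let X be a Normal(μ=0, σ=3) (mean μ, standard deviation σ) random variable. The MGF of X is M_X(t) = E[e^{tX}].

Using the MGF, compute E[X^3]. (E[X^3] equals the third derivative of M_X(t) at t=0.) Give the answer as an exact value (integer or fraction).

E[X^3] = D^3[M](0) = 0

M_X(t) = e^(9*t^2/2)
D^3[M](t) = 729*t^3*e^(9*t^2/2) + 243*t*e^(9*t^2/2)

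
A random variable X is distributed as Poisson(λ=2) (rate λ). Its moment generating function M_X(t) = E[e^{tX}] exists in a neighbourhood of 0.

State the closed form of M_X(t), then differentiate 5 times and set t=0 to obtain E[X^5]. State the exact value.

M_X(t) = e^(2*e^(t) - 2)
D^5[M](t) = (32*e^(5*t)*e^(2*e^(t)) + 160*e^(4*t)*e^(2*e^(t)) + 200*e^(3*t)*e^(2*e^(t)) + 60*e^(2*t)*e^(2*e^(t)) + 2*e^(t)*e^(2*e^(t)))*e^(-2)

E[X^5] = D^5[M](0) = 454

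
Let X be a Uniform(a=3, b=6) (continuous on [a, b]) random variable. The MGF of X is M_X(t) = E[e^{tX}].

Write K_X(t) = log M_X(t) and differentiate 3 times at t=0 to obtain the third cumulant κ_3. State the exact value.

M_X(t) = (e^(6*t) - e^(3*t))/(3*t)
K_X(t) = log M_X(t) = -log(t) + log(e^(6*t) - e^(3*t)) - log(3)
D^3[K](t) = (27*t^3*e^(6*t) + 27*t^3*e^(3*t) - 2*e^(9*t) + 6*e^(6*t) - 6*e^(3*t) + 2)/(t^3*e^(9*t) - 3*t^3*e^(6*t) + 3*t^3*e^(3*t) - t^3)

κ_3 = D^3[K](0) = 0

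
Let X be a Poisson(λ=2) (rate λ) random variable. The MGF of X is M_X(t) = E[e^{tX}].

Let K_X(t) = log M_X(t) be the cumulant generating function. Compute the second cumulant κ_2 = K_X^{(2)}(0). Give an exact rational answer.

κ_2 = K^(2)(0) = 2

M_X(t) = e^(2*e^(t) - 2)
K_X(t) = log M_X(t) = 2*e^(t) - 2
K^(2)(t) = 2*e^(t)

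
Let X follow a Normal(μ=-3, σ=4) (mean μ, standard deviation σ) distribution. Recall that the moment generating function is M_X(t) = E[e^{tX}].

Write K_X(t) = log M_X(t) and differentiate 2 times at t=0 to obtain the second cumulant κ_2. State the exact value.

κ_2 = d^2K/dt^2 |_{t=0} = 16

M_X(t) = e^(8*t^2 - 3*t)
K_X(t) = log M_X(t) = 8*t^2 - 3*t
dK/dt = 16*t - 3
d^2K/dt^2 = 16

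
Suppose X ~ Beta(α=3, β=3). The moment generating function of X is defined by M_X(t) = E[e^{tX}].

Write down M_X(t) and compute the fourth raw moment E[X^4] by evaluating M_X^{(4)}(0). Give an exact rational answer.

E[X^4] = M^(4)(0) = 5/42

M_X(t) = ₁F₁(3; 6; t)
M^(4)(t) = 5*₁F₁(7; 10; t)/42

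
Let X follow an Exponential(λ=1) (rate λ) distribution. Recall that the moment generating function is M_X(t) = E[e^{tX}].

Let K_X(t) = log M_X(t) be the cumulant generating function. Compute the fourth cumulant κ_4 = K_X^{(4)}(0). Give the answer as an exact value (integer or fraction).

M_X(t) = 1/(1 - t)
K_X(t) = log M_X(t) = -log(1 - t)
K′(t) = -1/(t - 1)
K′′(t) = 1/(t^2 - 2*t + 1)
K′′′(t) = -2/(t^3 - 3*t^2 + 3*t - 1)
K′′′′(t) = 6/(t^4 - 4*t^3 + 6*t^2 - 4*t + 1)

κ_4 = K′′′′(0) = 6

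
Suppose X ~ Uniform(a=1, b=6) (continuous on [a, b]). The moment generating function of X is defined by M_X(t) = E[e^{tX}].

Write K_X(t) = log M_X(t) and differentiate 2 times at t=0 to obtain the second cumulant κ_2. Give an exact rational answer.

κ_2 = d^2K/dt^2 |_{t=0} = 25/12

M_X(t) = (e^(6*t) - e^(t))/(5*t)
K_X(t) = log M_X(t) = -log(t) + log(e^(6*t) - e^(t)) - log(5)
dK/dt = (6*t*e^(5*t) - t - e^(5*t) + 1)/(t*e^(5*t) - t)
d^2K/dt^2 = (-25*t^2*e^(5*t) + e^(10*t) - 2*e^(5*t) + 1)/(t^2*e^(10*t) - 2*t^2*e^(5*t) + t^2)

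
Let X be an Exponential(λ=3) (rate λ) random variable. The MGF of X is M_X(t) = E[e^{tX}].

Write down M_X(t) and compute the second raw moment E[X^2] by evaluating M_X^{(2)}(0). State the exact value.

M_X(t) = 3/(3 - t)
D^2[M](t) = -6/(t^3 - 9*t^2 + 27*t - 27)

E[X^2] = D^2[M](0) = 2/9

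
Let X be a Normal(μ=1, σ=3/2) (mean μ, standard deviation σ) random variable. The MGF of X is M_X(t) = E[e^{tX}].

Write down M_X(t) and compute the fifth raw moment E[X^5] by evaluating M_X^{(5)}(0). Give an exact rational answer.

M_X(t) = e^(9*t^2/8 + t)

E[X^5] = D^5[M](0) = 1591/16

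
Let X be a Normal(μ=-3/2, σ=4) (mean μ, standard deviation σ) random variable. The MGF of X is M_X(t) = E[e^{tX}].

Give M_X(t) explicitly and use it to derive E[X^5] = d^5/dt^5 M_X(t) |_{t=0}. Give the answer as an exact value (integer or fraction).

M_X(t) = e^(8*t^2 - 3*t/2)
dM/dt = 16*t*e^(-3*t/2)*e^(8*t^2) - 3*e^(-3*t/2)*e^(8*t^2)/2
d^2M/dt^2 = (1024*t^2*e^(8*t^2) - 192*t*e^(8*t^2) + 73*e^(8*t^2))*e^(-3*t/2)/4
d^3M/dt^3 = (32768*t^3*e^(8*t^2) - 9216*t^2*e^(8*t^2) + 7008*t*e^(8*t^2) - 603*e^(8*t^2))*e^(-3*t/2)/8
d^4M/dt^4 = (1048576*t^4*e^(8*t^2) - 393216*t^3*e^(8*t^2) + 448512*t^2*e^(8*t^2) - 77184*t*e^(8*t^2) + 15825*e^(8*t^2))*e^(-3*t/2)/16
d^5M/dt^5 = (33554432*t^5*e^(8*t^2) - 15728640*t^4*e^(8*t^2) + 23920640*t^3*e^(8*t^2) - 6174720*t^2*e^(8*t^2) + 2532000*t*e^(8*t^2) - 201843*e^(8*t^2))*e^(-3*t/2)/32

E[X^5] = d^5M/dt^5 |_{t=0} = -201843/32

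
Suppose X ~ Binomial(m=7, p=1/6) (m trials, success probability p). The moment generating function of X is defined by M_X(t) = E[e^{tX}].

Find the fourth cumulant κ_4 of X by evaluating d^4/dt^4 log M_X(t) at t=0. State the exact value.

κ_4 = D^4[K](0) = 35/216

M_X(t) = (e^(t)/6 + 5/6)^7
K_X(t) = log M_X(t) = 7*log(e^(t)/6 + 5/6)
D^4[K](t) = (35*e^(3*t) - 700*e^(2*t) + 875*e^(t))/(e^(4*t) + 20*e^(3*t) + 150*e^(2*t) + 500*e^(t) + 625)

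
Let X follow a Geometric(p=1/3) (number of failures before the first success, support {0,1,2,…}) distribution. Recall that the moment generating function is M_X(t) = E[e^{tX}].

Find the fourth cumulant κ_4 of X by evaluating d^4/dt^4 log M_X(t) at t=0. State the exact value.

κ_4 = K′′′′(0) = 222

M_X(t) = 1/(3*(1 - 2*e^(t)/3))
K_X(t) = log M_X(t) = -log(1 - 2*e^(t)/3) - log(3)
K′(t) = -2*e^(t)/(2*e^(t) - 3)
K′′(t) = 6*e^(t)/(4*e^(2*t) - 12*e^(t) + 9)
K′′′(t) = (-12*e^(2*t) - 18*e^(t))/(8*e^(3*t) - 36*e^(2*t) + 54*e^(t) - 27)
K′′′′(t) = (24*e^(3*t) + 144*e^(2*t) + 54*e^(t))/(16*e^(4*t) - 96*e^(3*t) + 216*e^(2*t) - 216*e^(t) + 81)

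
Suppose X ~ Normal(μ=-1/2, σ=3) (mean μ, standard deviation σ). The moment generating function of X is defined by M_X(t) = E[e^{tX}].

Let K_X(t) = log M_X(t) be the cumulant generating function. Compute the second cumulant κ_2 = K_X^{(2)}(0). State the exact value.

M_X(t) = e^(9*t^2/2 - t/2)
K_X(t) = log M_X(t) = 9*t^2/2 - t/2
K′(t) = 9*t - 1/2
K′′(t) = 9

κ_2 = K′′(0) = 9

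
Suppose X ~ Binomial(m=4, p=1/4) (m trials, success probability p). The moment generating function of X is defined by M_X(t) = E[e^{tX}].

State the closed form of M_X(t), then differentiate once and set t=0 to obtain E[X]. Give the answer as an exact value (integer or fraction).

M_X(t) = (e^(t)/4 + 3/4)^4
M^(1)(t) = e^(4*t)/64 + 9*e^(3*t)/64 + 27*e^(2*t)/64 + 27*e^(t)/64

E[X] = M^(1)(0) = 1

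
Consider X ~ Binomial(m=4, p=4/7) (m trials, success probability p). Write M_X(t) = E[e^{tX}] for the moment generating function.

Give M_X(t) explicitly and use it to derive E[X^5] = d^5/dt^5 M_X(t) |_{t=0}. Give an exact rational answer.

E[X^5] = M^(5)(0) = 476848/2401

M_X(t) = (4*e^(t)/7 + 3/7)^4
M^(5)(t) = 262144*e^(4*t)/2401 + 186624*e^(3*t)/2401 + 27648*e^(2*t)/2401 + 432*e^(t)/2401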